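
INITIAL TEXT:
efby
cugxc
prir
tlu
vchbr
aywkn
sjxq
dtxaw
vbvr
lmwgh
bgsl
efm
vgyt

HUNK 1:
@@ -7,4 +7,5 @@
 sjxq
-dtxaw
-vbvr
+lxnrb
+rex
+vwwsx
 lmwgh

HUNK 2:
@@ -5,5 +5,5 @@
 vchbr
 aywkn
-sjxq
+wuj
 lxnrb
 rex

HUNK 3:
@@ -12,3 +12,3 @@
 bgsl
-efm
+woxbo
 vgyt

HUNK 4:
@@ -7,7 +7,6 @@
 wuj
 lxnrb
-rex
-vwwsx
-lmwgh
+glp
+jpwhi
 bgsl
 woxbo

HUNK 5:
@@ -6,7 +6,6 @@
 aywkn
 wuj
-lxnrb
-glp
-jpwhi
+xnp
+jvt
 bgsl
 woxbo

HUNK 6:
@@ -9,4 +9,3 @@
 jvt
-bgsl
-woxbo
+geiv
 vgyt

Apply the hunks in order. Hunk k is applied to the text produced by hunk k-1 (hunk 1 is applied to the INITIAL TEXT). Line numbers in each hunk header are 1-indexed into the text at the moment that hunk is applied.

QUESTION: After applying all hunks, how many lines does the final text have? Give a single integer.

Hunk 1: at line 7 remove [dtxaw,vbvr] add [lxnrb,rex,vwwsx] -> 14 lines: efby cugxc prir tlu vchbr aywkn sjxq lxnrb rex vwwsx lmwgh bgsl efm vgyt
Hunk 2: at line 5 remove [sjxq] add [wuj] -> 14 lines: efby cugxc prir tlu vchbr aywkn wuj lxnrb rex vwwsx lmwgh bgsl efm vgyt
Hunk 3: at line 12 remove [efm] add [woxbo] -> 14 lines: efby cugxc prir tlu vchbr aywkn wuj lxnrb rex vwwsx lmwgh bgsl woxbo vgyt
Hunk 4: at line 7 remove [rex,vwwsx,lmwgh] add [glp,jpwhi] -> 13 lines: efby cugxc prir tlu vchbr aywkn wuj lxnrb glp jpwhi bgsl woxbo vgyt
Hunk 5: at line 6 remove [lxnrb,glp,jpwhi] add [xnp,jvt] -> 12 lines: efby cugxc prir tlu vchbr aywkn wuj xnp jvt bgsl woxbo vgyt
Hunk 6: at line 9 remove [bgsl,woxbo] add [geiv] -> 11 lines: efby cugxc prir tlu vchbr aywkn wuj xnp jvt geiv vgyt
Final line count: 11

Answer: 11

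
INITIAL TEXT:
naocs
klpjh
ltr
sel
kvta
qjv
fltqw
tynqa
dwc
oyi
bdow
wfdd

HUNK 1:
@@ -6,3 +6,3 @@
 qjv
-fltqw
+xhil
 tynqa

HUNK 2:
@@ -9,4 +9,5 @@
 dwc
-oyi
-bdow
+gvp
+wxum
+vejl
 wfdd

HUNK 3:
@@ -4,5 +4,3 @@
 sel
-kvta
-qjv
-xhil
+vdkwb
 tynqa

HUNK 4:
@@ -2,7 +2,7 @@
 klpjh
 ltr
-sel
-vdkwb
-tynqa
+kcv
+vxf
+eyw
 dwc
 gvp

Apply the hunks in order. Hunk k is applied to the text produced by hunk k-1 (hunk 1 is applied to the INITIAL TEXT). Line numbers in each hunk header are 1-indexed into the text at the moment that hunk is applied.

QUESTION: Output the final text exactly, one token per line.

Answer: naocs
klpjh
ltr
kcv
vxf
eyw
dwc
gvp
wxum
vejl
wfdd

Derivation:
Hunk 1: at line 6 remove [fltqw] add [xhil] -> 12 lines: naocs klpjh ltr sel kvta qjv xhil tynqa dwc oyi bdow wfdd
Hunk 2: at line 9 remove [oyi,bdow] add [gvp,wxum,vejl] -> 13 lines: naocs klpjh ltr sel kvta qjv xhil tynqa dwc gvp wxum vejl wfdd
Hunk 3: at line 4 remove [kvta,qjv,xhil] add [vdkwb] -> 11 lines: naocs klpjh ltr sel vdkwb tynqa dwc gvp wxum vejl wfdd
Hunk 4: at line 2 remove [sel,vdkwb,tynqa] add [kcv,vxf,eyw] -> 11 lines: naocs klpjh ltr kcv vxf eyw dwc gvp wxum vejl wfdd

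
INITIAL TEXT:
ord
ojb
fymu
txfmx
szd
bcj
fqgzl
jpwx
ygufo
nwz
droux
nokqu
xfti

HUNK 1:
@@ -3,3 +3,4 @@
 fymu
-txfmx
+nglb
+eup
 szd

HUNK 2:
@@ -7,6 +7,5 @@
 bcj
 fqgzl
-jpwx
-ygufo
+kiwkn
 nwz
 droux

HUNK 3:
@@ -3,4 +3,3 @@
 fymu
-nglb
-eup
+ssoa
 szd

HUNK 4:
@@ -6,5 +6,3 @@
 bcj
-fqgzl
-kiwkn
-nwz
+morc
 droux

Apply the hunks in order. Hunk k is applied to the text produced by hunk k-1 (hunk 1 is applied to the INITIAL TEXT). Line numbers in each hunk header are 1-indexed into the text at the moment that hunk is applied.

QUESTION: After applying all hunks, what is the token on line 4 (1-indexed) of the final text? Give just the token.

Answer: ssoa

Derivation:
Hunk 1: at line 3 remove [txfmx] add [nglb,eup] -> 14 lines: ord ojb fymu nglb eup szd bcj fqgzl jpwx ygufo nwz droux nokqu xfti
Hunk 2: at line 7 remove [jpwx,ygufo] add [kiwkn] -> 13 lines: ord ojb fymu nglb eup szd bcj fqgzl kiwkn nwz droux nokqu xfti
Hunk 3: at line 3 remove [nglb,eup] add [ssoa] -> 12 lines: ord ojb fymu ssoa szd bcj fqgzl kiwkn nwz droux nokqu xfti
Hunk 4: at line 6 remove [fqgzl,kiwkn,nwz] add [morc] -> 10 lines: ord ojb fymu ssoa szd bcj morc droux nokqu xfti
Final line 4: ssoa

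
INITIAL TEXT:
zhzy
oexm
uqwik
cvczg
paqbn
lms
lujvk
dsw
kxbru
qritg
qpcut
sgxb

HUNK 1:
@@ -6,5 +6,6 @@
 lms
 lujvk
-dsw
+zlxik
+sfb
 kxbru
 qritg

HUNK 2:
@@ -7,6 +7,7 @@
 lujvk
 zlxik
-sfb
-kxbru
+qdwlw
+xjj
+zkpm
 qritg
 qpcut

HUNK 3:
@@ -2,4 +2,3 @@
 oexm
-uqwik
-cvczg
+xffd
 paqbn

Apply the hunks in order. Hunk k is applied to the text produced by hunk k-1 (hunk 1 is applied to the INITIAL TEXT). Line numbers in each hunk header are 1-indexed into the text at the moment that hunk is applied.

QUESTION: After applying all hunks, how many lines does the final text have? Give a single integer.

Answer: 13

Derivation:
Hunk 1: at line 6 remove [dsw] add [zlxik,sfb] -> 13 lines: zhzy oexm uqwik cvczg paqbn lms lujvk zlxik sfb kxbru qritg qpcut sgxb
Hunk 2: at line 7 remove [sfb,kxbru] add [qdwlw,xjj,zkpm] -> 14 lines: zhzy oexm uqwik cvczg paqbn lms lujvk zlxik qdwlw xjj zkpm qritg qpcut sgxb
Hunk 3: at line 2 remove [uqwik,cvczg] add [xffd] -> 13 lines: zhzy oexm xffd paqbn lms lujvk zlxik qdwlw xjj zkpm qritg qpcut sgxb
Final line count: 13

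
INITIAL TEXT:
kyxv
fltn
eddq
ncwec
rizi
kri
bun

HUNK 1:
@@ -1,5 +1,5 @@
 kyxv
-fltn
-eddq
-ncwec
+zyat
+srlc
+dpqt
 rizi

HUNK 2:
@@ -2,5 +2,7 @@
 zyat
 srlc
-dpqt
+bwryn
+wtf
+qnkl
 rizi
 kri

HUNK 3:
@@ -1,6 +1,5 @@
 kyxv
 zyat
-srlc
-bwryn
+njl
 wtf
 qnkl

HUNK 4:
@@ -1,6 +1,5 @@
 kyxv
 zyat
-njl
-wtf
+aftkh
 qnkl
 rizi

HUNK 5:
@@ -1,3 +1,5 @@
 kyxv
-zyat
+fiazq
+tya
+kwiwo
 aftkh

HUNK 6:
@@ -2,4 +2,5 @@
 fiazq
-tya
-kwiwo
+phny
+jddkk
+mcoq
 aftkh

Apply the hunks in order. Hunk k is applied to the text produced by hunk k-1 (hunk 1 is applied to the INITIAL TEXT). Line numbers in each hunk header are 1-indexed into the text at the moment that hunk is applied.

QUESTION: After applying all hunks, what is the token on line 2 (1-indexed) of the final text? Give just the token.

Hunk 1: at line 1 remove [fltn,eddq,ncwec] add [zyat,srlc,dpqt] -> 7 lines: kyxv zyat srlc dpqt rizi kri bun
Hunk 2: at line 2 remove [dpqt] add [bwryn,wtf,qnkl] -> 9 lines: kyxv zyat srlc bwryn wtf qnkl rizi kri bun
Hunk 3: at line 1 remove [srlc,bwryn] add [njl] -> 8 lines: kyxv zyat njl wtf qnkl rizi kri bun
Hunk 4: at line 1 remove [njl,wtf] add [aftkh] -> 7 lines: kyxv zyat aftkh qnkl rizi kri bun
Hunk 5: at line 1 remove [zyat] add [fiazq,tya,kwiwo] -> 9 lines: kyxv fiazq tya kwiwo aftkh qnkl rizi kri bun
Hunk 6: at line 2 remove [tya,kwiwo] add [phny,jddkk,mcoq] -> 10 lines: kyxv fiazq phny jddkk mcoq aftkh qnkl rizi kri bun
Final line 2: fiazq

Answer: fiazq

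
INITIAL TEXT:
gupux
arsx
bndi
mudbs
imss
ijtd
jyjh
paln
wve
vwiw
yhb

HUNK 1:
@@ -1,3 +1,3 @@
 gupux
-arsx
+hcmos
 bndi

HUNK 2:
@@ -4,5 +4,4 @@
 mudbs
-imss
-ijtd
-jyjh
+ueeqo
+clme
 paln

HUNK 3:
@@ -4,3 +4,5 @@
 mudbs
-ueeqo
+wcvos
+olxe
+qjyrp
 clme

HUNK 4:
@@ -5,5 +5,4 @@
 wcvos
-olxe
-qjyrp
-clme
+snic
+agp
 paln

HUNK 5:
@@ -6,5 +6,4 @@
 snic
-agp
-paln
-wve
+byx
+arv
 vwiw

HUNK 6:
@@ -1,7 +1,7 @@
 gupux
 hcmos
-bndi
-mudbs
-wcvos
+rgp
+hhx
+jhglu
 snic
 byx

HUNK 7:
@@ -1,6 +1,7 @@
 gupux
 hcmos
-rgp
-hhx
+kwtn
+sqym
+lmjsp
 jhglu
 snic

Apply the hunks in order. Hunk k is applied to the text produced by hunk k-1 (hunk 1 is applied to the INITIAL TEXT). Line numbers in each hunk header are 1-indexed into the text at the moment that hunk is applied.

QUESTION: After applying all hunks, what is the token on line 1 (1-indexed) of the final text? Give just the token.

Answer: gupux

Derivation:
Hunk 1: at line 1 remove [arsx] add [hcmos] -> 11 lines: gupux hcmos bndi mudbs imss ijtd jyjh paln wve vwiw yhb
Hunk 2: at line 4 remove [imss,ijtd,jyjh] add [ueeqo,clme] -> 10 lines: gupux hcmos bndi mudbs ueeqo clme paln wve vwiw yhb
Hunk 3: at line 4 remove [ueeqo] add [wcvos,olxe,qjyrp] -> 12 lines: gupux hcmos bndi mudbs wcvos olxe qjyrp clme paln wve vwiw yhb
Hunk 4: at line 5 remove [olxe,qjyrp,clme] add [snic,agp] -> 11 lines: gupux hcmos bndi mudbs wcvos snic agp paln wve vwiw yhb
Hunk 5: at line 6 remove [agp,paln,wve] add [byx,arv] -> 10 lines: gupux hcmos bndi mudbs wcvos snic byx arv vwiw yhb
Hunk 6: at line 1 remove [bndi,mudbs,wcvos] add [rgp,hhx,jhglu] -> 10 lines: gupux hcmos rgp hhx jhglu snic byx arv vwiw yhb
Hunk 7: at line 1 remove [rgp,hhx] add [kwtn,sqym,lmjsp] -> 11 lines: gupux hcmos kwtn sqym lmjsp jhglu snic byx arv vwiw yhb
Final line 1: gupux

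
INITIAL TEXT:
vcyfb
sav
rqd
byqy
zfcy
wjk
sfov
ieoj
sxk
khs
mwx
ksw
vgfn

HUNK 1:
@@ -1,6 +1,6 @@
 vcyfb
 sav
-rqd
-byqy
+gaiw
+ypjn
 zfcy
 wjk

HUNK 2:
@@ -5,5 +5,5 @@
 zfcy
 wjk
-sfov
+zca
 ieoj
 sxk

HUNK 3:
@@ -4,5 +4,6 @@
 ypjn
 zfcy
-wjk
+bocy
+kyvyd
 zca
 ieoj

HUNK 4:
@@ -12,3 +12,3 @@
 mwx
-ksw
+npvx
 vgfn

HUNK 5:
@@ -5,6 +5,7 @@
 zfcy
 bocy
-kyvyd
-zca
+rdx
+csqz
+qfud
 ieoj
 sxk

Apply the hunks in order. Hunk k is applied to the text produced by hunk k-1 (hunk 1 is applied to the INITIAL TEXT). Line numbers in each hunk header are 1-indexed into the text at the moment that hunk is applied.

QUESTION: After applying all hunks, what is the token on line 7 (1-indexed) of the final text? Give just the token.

Hunk 1: at line 1 remove [rqd,byqy] add [gaiw,ypjn] -> 13 lines: vcyfb sav gaiw ypjn zfcy wjk sfov ieoj sxk khs mwx ksw vgfn
Hunk 2: at line 5 remove [sfov] add [zca] -> 13 lines: vcyfb sav gaiw ypjn zfcy wjk zca ieoj sxk khs mwx ksw vgfn
Hunk 3: at line 4 remove [wjk] add [bocy,kyvyd] -> 14 lines: vcyfb sav gaiw ypjn zfcy bocy kyvyd zca ieoj sxk khs mwx ksw vgfn
Hunk 4: at line 12 remove [ksw] add [npvx] -> 14 lines: vcyfb sav gaiw ypjn zfcy bocy kyvyd zca ieoj sxk khs mwx npvx vgfn
Hunk 5: at line 5 remove [kyvyd,zca] add [rdx,csqz,qfud] -> 15 lines: vcyfb sav gaiw ypjn zfcy bocy rdx csqz qfud ieoj sxk khs mwx npvx vgfn
Final line 7: rdx

Answer: rdx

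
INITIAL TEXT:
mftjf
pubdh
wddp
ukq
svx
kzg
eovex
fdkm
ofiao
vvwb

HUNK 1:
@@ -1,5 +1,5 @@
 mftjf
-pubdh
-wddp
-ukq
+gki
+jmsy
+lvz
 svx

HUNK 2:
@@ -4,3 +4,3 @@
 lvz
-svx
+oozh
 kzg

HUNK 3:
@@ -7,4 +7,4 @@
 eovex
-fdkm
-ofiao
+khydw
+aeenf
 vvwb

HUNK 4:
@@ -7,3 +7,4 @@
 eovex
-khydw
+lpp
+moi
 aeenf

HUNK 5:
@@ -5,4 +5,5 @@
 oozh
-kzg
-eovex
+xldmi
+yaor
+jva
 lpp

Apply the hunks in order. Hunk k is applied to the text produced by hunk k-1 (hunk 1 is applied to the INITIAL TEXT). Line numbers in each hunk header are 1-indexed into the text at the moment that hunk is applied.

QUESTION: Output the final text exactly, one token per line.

Hunk 1: at line 1 remove [pubdh,wddp,ukq] add [gki,jmsy,lvz] -> 10 lines: mftjf gki jmsy lvz svx kzg eovex fdkm ofiao vvwb
Hunk 2: at line 4 remove [svx] add [oozh] -> 10 lines: mftjf gki jmsy lvz oozh kzg eovex fdkm ofiao vvwb
Hunk 3: at line 7 remove [fdkm,ofiao] add [khydw,aeenf] -> 10 lines: mftjf gki jmsy lvz oozh kzg eovex khydw aeenf vvwb
Hunk 4: at line 7 remove [khydw] add [lpp,moi] -> 11 lines: mftjf gki jmsy lvz oozh kzg eovex lpp moi aeenf vvwb
Hunk 5: at line 5 remove [kzg,eovex] add [xldmi,yaor,jva] -> 12 lines: mftjf gki jmsy lvz oozh xldmi yaor jva lpp moi aeenf vvwb

Answer: mftjf
gki
jmsy
lvz
oozh
xldmi
yaor
jva
lpp
moi
aeenf
vvwb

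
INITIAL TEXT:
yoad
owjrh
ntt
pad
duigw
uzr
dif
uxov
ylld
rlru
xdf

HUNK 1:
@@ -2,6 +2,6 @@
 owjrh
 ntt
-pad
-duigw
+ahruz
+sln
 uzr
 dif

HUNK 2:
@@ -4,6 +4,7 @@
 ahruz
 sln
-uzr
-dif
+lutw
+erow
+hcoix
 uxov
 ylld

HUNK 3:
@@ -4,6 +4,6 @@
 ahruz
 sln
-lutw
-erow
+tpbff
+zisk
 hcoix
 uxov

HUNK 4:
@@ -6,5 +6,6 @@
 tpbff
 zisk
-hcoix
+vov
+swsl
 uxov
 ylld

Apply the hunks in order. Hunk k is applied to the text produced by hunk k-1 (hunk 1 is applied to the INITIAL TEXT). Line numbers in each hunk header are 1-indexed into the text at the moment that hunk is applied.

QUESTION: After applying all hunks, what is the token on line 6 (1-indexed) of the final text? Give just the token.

Hunk 1: at line 2 remove [pad,duigw] add [ahruz,sln] -> 11 lines: yoad owjrh ntt ahruz sln uzr dif uxov ylld rlru xdf
Hunk 2: at line 4 remove [uzr,dif] add [lutw,erow,hcoix] -> 12 lines: yoad owjrh ntt ahruz sln lutw erow hcoix uxov ylld rlru xdf
Hunk 3: at line 4 remove [lutw,erow] add [tpbff,zisk] -> 12 lines: yoad owjrh ntt ahruz sln tpbff zisk hcoix uxov ylld rlru xdf
Hunk 4: at line 6 remove [hcoix] add [vov,swsl] -> 13 lines: yoad owjrh ntt ahruz sln tpbff zisk vov swsl uxov ylld rlru xdf
Final line 6: tpbff

Answer: tpbff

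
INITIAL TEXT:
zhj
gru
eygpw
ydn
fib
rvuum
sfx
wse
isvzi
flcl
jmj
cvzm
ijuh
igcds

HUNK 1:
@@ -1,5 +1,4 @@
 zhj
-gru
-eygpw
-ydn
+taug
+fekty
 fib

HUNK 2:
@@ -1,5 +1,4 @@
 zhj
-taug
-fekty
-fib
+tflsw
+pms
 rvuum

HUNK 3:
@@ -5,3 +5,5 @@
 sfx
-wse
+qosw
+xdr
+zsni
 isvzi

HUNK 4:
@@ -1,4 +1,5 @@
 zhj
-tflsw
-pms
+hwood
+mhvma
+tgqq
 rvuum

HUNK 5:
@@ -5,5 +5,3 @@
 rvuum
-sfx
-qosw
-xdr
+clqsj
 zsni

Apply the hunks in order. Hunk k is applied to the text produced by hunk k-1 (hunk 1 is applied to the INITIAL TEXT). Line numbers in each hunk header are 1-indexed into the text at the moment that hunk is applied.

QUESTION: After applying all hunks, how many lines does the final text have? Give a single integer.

Answer: 13

Derivation:
Hunk 1: at line 1 remove [gru,eygpw,ydn] add [taug,fekty] -> 13 lines: zhj taug fekty fib rvuum sfx wse isvzi flcl jmj cvzm ijuh igcds
Hunk 2: at line 1 remove [taug,fekty,fib] add [tflsw,pms] -> 12 lines: zhj tflsw pms rvuum sfx wse isvzi flcl jmj cvzm ijuh igcds
Hunk 3: at line 5 remove [wse] add [qosw,xdr,zsni] -> 14 lines: zhj tflsw pms rvuum sfx qosw xdr zsni isvzi flcl jmj cvzm ijuh igcds
Hunk 4: at line 1 remove [tflsw,pms] add [hwood,mhvma,tgqq] -> 15 lines: zhj hwood mhvma tgqq rvuum sfx qosw xdr zsni isvzi flcl jmj cvzm ijuh igcds
Hunk 5: at line 5 remove [sfx,qosw,xdr] add [clqsj] -> 13 lines: zhj hwood mhvma tgqq rvuum clqsj zsni isvzi flcl jmj cvzm ijuh igcds
Final line count: 13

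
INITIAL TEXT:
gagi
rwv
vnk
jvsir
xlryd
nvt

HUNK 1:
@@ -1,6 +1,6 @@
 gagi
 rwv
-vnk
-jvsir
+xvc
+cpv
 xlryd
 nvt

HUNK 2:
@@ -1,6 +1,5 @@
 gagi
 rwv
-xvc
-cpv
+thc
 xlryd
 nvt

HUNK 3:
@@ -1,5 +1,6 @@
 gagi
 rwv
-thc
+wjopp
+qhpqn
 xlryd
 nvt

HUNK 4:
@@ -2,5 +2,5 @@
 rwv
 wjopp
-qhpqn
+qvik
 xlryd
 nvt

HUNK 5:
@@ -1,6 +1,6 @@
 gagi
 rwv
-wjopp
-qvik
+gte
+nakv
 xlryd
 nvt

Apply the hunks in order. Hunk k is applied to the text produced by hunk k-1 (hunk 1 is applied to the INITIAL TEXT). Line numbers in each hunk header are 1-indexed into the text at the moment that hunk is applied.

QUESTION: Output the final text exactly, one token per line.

Hunk 1: at line 1 remove [vnk,jvsir] add [xvc,cpv] -> 6 lines: gagi rwv xvc cpv xlryd nvt
Hunk 2: at line 1 remove [xvc,cpv] add [thc] -> 5 lines: gagi rwv thc xlryd nvt
Hunk 3: at line 1 remove [thc] add [wjopp,qhpqn] -> 6 lines: gagi rwv wjopp qhpqn xlryd nvt
Hunk 4: at line 2 remove [qhpqn] add [qvik] -> 6 lines: gagi rwv wjopp qvik xlryd nvt
Hunk 5: at line 1 remove [wjopp,qvik] add [gte,nakv] -> 6 lines: gagi rwv gte nakv xlryd nvt

Answer: gagi
rwv
gte
nakv
xlryd
nvt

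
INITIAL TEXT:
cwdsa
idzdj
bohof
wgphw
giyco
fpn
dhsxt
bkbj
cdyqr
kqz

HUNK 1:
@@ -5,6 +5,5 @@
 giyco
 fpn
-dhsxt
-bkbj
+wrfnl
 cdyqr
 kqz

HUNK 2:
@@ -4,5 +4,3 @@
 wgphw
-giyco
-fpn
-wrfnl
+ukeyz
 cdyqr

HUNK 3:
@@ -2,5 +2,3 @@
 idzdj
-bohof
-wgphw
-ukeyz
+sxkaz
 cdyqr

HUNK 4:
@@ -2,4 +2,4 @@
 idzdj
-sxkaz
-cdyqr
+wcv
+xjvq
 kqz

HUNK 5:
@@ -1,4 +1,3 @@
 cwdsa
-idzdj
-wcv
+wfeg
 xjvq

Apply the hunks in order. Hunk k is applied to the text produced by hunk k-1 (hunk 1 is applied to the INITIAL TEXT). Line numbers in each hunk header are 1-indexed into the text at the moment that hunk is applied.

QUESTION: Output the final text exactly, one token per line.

Hunk 1: at line 5 remove [dhsxt,bkbj] add [wrfnl] -> 9 lines: cwdsa idzdj bohof wgphw giyco fpn wrfnl cdyqr kqz
Hunk 2: at line 4 remove [giyco,fpn,wrfnl] add [ukeyz] -> 7 lines: cwdsa idzdj bohof wgphw ukeyz cdyqr kqz
Hunk 3: at line 2 remove [bohof,wgphw,ukeyz] add [sxkaz] -> 5 lines: cwdsa idzdj sxkaz cdyqr kqz
Hunk 4: at line 2 remove [sxkaz,cdyqr] add [wcv,xjvq] -> 5 lines: cwdsa idzdj wcv xjvq kqz
Hunk 5: at line 1 remove [idzdj,wcv] add [wfeg] -> 4 lines: cwdsa wfeg xjvq kqz

Answer: cwdsa
wfeg
xjvq
kqz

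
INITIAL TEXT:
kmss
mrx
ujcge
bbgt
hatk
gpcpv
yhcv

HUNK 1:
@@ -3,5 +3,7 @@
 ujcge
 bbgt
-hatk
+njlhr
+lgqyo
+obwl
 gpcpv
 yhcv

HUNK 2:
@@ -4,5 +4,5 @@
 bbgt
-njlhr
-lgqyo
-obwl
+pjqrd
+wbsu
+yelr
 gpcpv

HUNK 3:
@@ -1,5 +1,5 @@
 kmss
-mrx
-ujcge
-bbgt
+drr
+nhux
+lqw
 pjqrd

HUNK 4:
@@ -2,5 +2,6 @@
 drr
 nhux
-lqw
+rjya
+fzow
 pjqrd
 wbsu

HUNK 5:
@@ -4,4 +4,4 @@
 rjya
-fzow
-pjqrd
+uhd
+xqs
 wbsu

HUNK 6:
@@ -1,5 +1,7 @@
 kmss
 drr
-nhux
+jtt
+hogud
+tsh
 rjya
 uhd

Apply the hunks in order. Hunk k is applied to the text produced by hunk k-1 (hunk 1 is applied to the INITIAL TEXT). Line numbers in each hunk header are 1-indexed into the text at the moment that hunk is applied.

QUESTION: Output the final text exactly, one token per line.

Hunk 1: at line 3 remove [hatk] add [njlhr,lgqyo,obwl] -> 9 lines: kmss mrx ujcge bbgt njlhr lgqyo obwl gpcpv yhcv
Hunk 2: at line 4 remove [njlhr,lgqyo,obwl] add [pjqrd,wbsu,yelr] -> 9 lines: kmss mrx ujcge bbgt pjqrd wbsu yelr gpcpv yhcv
Hunk 3: at line 1 remove [mrx,ujcge,bbgt] add [drr,nhux,lqw] -> 9 lines: kmss drr nhux lqw pjqrd wbsu yelr gpcpv yhcv
Hunk 4: at line 2 remove [lqw] add [rjya,fzow] -> 10 lines: kmss drr nhux rjya fzow pjqrd wbsu yelr gpcpv yhcv
Hunk 5: at line 4 remove [fzow,pjqrd] add [uhd,xqs] -> 10 lines: kmss drr nhux rjya uhd xqs wbsu yelr gpcpv yhcv
Hunk 6: at line 1 remove [nhux] add [jtt,hogud,tsh] -> 12 lines: kmss drr jtt hogud tsh rjya uhd xqs wbsu yelr gpcpv yhcv

Answer: kmss
drr
jtt
hogud
tsh
rjya
uhd
xqs
wbsu
yelr
gpcpv
yhcv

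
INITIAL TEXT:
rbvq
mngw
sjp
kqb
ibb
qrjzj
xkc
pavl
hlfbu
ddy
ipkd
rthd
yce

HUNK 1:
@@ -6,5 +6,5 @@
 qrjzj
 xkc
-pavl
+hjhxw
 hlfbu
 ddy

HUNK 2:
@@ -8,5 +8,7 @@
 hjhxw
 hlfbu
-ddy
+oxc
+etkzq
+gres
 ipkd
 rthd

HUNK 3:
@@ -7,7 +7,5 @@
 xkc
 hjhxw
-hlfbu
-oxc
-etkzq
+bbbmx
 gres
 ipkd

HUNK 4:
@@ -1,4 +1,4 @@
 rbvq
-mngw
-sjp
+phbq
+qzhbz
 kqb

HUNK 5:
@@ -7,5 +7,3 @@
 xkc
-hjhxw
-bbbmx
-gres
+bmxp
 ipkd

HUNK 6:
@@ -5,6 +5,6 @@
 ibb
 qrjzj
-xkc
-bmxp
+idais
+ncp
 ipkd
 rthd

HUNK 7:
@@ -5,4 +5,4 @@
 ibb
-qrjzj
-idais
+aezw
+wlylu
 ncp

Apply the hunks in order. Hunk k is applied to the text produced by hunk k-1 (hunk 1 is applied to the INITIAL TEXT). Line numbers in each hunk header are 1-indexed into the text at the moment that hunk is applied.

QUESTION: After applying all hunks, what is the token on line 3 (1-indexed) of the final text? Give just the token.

Answer: qzhbz

Derivation:
Hunk 1: at line 6 remove [pavl] add [hjhxw] -> 13 lines: rbvq mngw sjp kqb ibb qrjzj xkc hjhxw hlfbu ddy ipkd rthd yce
Hunk 2: at line 8 remove [ddy] add [oxc,etkzq,gres] -> 15 lines: rbvq mngw sjp kqb ibb qrjzj xkc hjhxw hlfbu oxc etkzq gres ipkd rthd yce
Hunk 3: at line 7 remove [hlfbu,oxc,etkzq] add [bbbmx] -> 13 lines: rbvq mngw sjp kqb ibb qrjzj xkc hjhxw bbbmx gres ipkd rthd yce
Hunk 4: at line 1 remove [mngw,sjp] add [phbq,qzhbz] -> 13 lines: rbvq phbq qzhbz kqb ibb qrjzj xkc hjhxw bbbmx gres ipkd rthd yce
Hunk 5: at line 7 remove [hjhxw,bbbmx,gres] add [bmxp] -> 11 lines: rbvq phbq qzhbz kqb ibb qrjzj xkc bmxp ipkd rthd yce
Hunk 6: at line 5 remove [xkc,bmxp] add [idais,ncp] -> 11 lines: rbvq phbq qzhbz kqb ibb qrjzj idais ncp ipkd rthd yce
Hunk 7: at line 5 remove [qrjzj,idais] add [aezw,wlylu] -> 11 lines: rbvq phbq qzhbz kqb ibb aezw wlylu ncp ipkd rthd yce
Final line 3: qzhbz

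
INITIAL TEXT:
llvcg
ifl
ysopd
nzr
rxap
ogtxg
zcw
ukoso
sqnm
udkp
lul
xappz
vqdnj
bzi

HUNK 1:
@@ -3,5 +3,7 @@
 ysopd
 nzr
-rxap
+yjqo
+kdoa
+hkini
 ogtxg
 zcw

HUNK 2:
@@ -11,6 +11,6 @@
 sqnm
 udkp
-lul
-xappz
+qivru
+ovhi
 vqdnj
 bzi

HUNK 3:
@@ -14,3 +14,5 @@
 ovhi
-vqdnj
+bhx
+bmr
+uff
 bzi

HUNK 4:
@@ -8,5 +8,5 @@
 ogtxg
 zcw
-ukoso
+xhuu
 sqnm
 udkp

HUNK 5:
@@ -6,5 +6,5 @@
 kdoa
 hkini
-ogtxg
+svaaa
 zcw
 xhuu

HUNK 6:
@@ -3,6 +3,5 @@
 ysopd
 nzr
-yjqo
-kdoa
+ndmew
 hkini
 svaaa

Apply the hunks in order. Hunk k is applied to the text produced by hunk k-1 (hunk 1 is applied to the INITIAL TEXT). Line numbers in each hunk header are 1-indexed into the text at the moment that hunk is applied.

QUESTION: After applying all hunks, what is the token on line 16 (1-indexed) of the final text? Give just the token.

Hunk 1: at line 3 remove [rxap] add [yjqo,kdoa,hkini] -> 16 lines: llvcg ifl ysopd nzr yjqo kdoa hkini ogtxg zcw ukoso sqnm udkp lul xappz vqdnj bzi
Hunk 2: at line 11 remove [lul,xappz] add [qivru,ovhi] -> 16 lines: llvcg ifl ysopd nzr yjqo kdoa hkini ogtxg zcw ukoso sqnm udkp qivru ovhi vqdnj bzi
Hunk 3: at line 14 remove [vqdnj] add [bhx,bmr,uff] -> 18 lines: llvcg ifl ysopd nzr yjqo kdoa hkini ogtxg zcw ukoso sqnm udkp qivru ovhi bhx bmr uff bzi
Hunk 4: at line 8 remove [ukoso] add [xhuu] -> 18 lines: llvcg ifl ysopd nzr yjqo kdoa hkini ogtxg zcw xhuu sqnm udkp qivru ovhi bhx bmr uff bzi
Hunk 5: at line 6 remove [ogtxg] add [svaaa] -> 18 lines: llvcg ifl ysopd nzr yjqo kdoa hkini svaaa zcw xhuu sqnm udkp qivru ovhi bhx bmr uff bzi
Hunk 6: at line 3 remove [yjqo,kdoa] add [ndmew] -> 17 lines: llvcg ifl ysopd nzr ndmew hkini svaaa zcw xhuu sqnm udkp qivru ovhi bhx bmr uff bzi
Final line 16: uff

Answer: uff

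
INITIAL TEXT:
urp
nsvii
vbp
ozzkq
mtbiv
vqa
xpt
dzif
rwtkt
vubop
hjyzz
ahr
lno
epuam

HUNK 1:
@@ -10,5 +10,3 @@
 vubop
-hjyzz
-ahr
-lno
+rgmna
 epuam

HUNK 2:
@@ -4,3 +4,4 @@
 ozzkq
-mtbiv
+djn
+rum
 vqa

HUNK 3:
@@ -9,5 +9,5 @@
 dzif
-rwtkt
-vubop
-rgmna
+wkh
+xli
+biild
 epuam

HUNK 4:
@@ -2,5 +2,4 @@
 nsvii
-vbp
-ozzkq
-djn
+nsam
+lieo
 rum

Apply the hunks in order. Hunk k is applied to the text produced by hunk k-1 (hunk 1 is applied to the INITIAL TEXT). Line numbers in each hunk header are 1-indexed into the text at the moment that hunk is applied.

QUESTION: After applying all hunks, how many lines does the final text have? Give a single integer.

Hunk 1: at line 10 remove [hjyzz,ahr,lno] add [rgmna] -> 12 lines: urp nsvii vbp ozzkq mtbiv vqa xpt dzif rwtkt vubop rgmna epuam
Hunk 2: at line 4 remove [mtbiv] add [djn,rum] -> 13 lines: urp nsvii vbp ozzkq djn rum vqa xpt dzif rwtkt vubop rgmna epuam
Hunk 3: at line 9 remove [rwtkt,vubop,rgmna] add [wkh,xli,biild] -> 13 lines: urp nsvii vbp ozzkq djn rum vqa xpt dzif wkh xli biild epuam
Hunk 4: at line 2 remove [vbp,ozzkq,djn] add [nsam,lieo] -> 12 lines: urp nsvii nsam lieo rum vqa xpt dzif wkh xli biild epuam
Final line count: 12

Answer: 12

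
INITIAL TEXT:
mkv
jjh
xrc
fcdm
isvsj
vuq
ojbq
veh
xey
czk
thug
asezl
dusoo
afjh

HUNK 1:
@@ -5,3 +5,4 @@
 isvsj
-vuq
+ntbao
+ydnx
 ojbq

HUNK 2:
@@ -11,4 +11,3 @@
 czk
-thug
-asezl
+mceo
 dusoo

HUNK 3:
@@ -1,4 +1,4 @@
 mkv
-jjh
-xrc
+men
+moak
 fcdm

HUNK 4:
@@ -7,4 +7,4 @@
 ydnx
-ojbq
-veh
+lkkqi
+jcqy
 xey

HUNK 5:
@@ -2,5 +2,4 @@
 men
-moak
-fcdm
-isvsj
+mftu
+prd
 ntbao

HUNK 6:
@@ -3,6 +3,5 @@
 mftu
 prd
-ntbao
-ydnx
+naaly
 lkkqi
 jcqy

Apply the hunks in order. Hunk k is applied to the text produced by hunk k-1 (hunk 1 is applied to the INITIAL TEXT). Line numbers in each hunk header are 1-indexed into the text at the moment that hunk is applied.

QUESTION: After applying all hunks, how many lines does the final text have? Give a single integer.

Hunk 1: at line 5 remove [vuq] add [ntbao,ydnx] -> 15 lines: mkv jjh xrc fcdm isvsj ntbao ydnx ojbq veh xey czk thug asezl dusoo afjh
Hunk 2: at line 11 remove [thug,asezl] add [mceo] -> 14 lines: mkv jjh xrc fcdm isvsj ntbao ydnx ojbq veh xey czk mceo dusoo afjh
Hunk 3: at line 1 remove [jjh,xrc] add [men,moak] -> 14 lines: mkv men moak fcdm isvsj ntbao ydnx ojbq veh xey czk mceo dusoo afjh
Hunk 4: at line 7 remove [ojbq,veh] add [lkkqi,jcqy] -> 14 lines: mkv men moak fcdm isvsj ntbao ydnx lkkqi jcqy xey czk mceo dusoo afjh
Hunk 5: at line 2 remove [moak,fcdm,isvsj] add [mftu,prd] -> 13 lines: mkv men mftu prd ntbao ydnx lkkqi jcqy xey czk mceo dusoo afjh
Hunk 6: at line 3 remove [ntbao,ydnx] add [naaly] -> 12 lines: mkv men mftu prd naaly lkkqi jcqy xey czk mceo dusoo afjh
Final line count: 12

Answer: 12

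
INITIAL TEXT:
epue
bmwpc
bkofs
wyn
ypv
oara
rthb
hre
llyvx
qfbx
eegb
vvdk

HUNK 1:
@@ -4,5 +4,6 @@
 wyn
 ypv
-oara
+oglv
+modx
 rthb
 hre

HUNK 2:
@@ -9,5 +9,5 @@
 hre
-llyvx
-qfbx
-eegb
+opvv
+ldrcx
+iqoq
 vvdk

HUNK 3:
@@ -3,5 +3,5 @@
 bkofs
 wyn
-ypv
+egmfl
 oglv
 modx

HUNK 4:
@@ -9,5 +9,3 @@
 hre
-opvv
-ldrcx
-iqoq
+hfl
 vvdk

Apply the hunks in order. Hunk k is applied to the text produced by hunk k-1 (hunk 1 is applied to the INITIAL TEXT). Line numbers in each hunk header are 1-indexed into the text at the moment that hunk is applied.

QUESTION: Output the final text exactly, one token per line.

Hunk 1: at line 4 remove [oara] add [oglv,modx] -> 13 lines: epue bmwpc bkofs wyn ypv oglv modx rthb hre llyvx qfbx eegb vvdk
Hunk 2: at line 9 remove [llyvx,qfbx,eegb] add [opvv,ldrcx,iqoq] -> 13 lines: epue bmwpc bkofs wyn ypv oglv modx rthb hre opvv ldrcx iqoq vvdk
Hunk 3: at line 3 remove [ypv] add [egmfl] -> 13 lines: epue bmwpc bkofs wyn egmfl oglv modx rthb hre opvv ldrcx iqoq vvdk
Hunk 4: at line 9 remove [opvv,ldrcx,iqoq] add [hfl] -> 11 lines: epue bmwpc bkofs wyn egmfl oglv modx rthb hre hfl vvdk

Answer: epue
bmwpc
bkofs
wyn
egmfl
oglv
modx
rthb
hre
hfl
vvdk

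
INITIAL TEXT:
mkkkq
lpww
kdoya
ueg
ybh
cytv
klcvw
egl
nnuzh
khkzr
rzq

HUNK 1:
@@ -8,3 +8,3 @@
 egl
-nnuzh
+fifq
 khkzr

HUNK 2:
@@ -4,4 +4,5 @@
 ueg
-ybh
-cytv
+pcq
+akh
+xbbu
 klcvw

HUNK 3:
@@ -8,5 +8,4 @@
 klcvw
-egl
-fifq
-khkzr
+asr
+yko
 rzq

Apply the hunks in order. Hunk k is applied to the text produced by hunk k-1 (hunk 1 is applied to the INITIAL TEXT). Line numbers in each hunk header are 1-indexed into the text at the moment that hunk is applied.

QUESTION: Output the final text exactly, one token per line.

Hunk 1: at line 8 remove [nnuzh] add [fifq] -> 11 lines: mkkkq lpww kdoya ueg ybh cytv klcvw egl fifq khkzr rzq
Hunk 2: at line 4 remove [ybh,cytv] add [pcq,akh,xbbu] -> 12 lines: mkkkq lpww kdoya ueg pcq akh xbbu klcvw egl fifq khkzr rzq
Hunk 3: at line 8 remove [egl,fifq,khkzr] add [asr,yko] -> 11 lines: mkkkq lpww kdoya ueg pcq akh xbbu klcvw asr yko rzq

Answer: mkkkq
lpww
kdoya
ueg
pcq
akh
xbbu
klcvw
asr
yko
rzq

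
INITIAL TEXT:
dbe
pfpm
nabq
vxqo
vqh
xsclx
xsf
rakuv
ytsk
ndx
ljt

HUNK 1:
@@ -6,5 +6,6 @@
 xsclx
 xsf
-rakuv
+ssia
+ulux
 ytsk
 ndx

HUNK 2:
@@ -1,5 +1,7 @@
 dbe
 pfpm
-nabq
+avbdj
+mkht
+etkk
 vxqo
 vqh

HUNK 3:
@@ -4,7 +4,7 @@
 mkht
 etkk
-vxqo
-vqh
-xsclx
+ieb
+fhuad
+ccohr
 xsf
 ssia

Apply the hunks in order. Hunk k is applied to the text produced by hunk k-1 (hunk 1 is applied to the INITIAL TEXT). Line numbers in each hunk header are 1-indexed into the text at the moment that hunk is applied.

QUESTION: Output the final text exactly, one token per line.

Hunk 1: at line 6 remove [rakuv] add [ssia,ulux] -> 12 lines: dbe pfpm nabq vxqo vqh xsclx xsf ssia ulux ytsk ndx ljt
Hunk 2: at line 1 remove [nabq] add [avbdj,mkht,etkk] -> 14 lines: dbe pfpm avbdj mkht etkk vxqo vqh xsclx xsf ssia ulux ytsk ndx ljt
Hunk 3: at line 4 remove [vxqo,vqh,xsclx] add [ieb,fhuad,ccohr] -> 14 lines: dbe pfpm avbdj mkht etkk ieb fhuad ccohr xsf ssia ulux ytsk ndx ljt

Answer: dbe
pfpm
avbdj
mkht
etkk
ieb
fhuad
ccohr
xsf
ssia
ulux
ytsk
ndx
ljt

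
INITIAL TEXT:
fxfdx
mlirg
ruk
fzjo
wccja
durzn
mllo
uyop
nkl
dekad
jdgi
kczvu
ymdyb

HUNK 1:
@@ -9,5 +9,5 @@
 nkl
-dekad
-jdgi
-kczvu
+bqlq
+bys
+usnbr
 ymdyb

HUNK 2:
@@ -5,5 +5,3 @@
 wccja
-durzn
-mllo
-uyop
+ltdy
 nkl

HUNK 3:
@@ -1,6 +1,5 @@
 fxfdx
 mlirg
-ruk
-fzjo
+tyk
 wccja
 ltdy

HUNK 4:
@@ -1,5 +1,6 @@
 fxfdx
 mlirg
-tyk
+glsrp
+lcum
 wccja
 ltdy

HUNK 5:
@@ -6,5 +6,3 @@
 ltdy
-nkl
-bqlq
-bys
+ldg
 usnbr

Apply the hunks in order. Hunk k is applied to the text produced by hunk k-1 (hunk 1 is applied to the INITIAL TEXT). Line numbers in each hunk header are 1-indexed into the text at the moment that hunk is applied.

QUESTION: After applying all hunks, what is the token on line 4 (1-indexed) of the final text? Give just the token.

Answer: lcum

Derivation:
Hunk 1: at line 9 remove [dekad,jdgi,kczvu] add [bqlq,bys,usnbr] -> 13 lines: fxfdx mlirg ruk fzjo wccja durzn mllo uyop nkl bqlq bys usnbr ymdyb
Hunk 2: at line 5 remove [durzn,mllo,uyop] add [ltdy] -> 11 lines: fxfdx mlirg ruk fzjo wccja ltdy nkl bqlq bys usnbr ymdyb
Hunk 3: at line 1 remove [ruk,fzjo] add [tyk] -> 10 lines: fxfdx mlirg tyk wccja ltdy nkl bqlq bys usnbr ymdyb
Hunk 4: at line 1 remove [tyk] add [glsrp,lcum] -> 11 lines: fxfdx mlirg glsrp lcum wccja ltdy nkl bqlq bys usnbr ymdyb
Hunk 5: at line 6 remove [nkl,bqlq,bys] add [ldg] -> 9 lines: fxfdx mlirg glsrp lcum wccja ltdy ldg usnbr ymdyb
Final line 4: lcum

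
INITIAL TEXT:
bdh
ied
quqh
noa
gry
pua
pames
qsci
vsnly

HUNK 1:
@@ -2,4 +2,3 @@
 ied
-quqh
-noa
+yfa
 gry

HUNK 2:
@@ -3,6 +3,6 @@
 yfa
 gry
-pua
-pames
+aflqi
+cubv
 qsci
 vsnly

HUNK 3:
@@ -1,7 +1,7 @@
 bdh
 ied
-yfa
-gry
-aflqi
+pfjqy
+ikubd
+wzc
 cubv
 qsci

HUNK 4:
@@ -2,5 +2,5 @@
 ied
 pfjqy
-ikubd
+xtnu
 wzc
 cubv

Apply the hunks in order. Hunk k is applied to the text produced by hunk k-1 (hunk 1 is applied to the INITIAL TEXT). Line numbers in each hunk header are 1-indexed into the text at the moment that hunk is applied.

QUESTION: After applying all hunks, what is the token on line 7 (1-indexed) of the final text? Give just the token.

Answer: qsci

Derivation:
Hunk 1: at line 2 remove [quqh,noa] add [yfa] -> 8 lines: bdh ied yfa gry pua pames qsci vsnly
Hunk 2: at line 3 remove [pua,pames] add [aflqi,cubv] -> 8 lines: bdh ied yfa gry aflqi cubv qsci vsnly
Hunk 3: at line 1 remove [yfa,gry,aflqi] add [pfjqy,ikubd,wzc] -> 8 lines: bdh ied pfjqy ikubd wzc cubv qsci vsnly
Hunk 4: at line 2 remove [ikubd] add [xtnu] -> 8 lines: bdh ied pfjqy xtnu wzc cubv qsci vsnly
Final line 7: qsci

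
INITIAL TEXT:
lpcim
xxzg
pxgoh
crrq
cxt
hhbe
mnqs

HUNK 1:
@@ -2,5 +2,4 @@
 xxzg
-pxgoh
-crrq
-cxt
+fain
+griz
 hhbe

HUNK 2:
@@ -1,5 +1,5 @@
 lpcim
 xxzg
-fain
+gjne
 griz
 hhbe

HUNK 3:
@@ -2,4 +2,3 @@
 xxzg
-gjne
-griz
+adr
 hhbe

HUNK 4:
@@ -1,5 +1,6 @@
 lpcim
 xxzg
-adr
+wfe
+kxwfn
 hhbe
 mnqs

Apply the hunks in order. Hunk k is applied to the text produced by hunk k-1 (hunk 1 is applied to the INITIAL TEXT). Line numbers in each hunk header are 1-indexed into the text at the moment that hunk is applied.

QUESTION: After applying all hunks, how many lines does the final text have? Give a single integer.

Hunk 1: at line 2 remove [pxgoh,crrq,cxt] add [fain,griz] -> 6 lines: lpcim xxzg fain griz hhbe mnqs
Hunk 2: at line 1 remove [fain] add [gjne] -> 6 lines: lpcim xxzg gjne griz hhbe mnqs
Hunk 3: at line 2 remove [gjne,griz] add [adr] -> 5 lines: lpcim xxzg adr hhbe mnqs
Hunk 4: at line 1 remove [adr] add [wfe,kxwfn] -> 6 lines: lpcim xxzg wfe kxwfn hhbe mnqs
Final line count: 6

Answer: 6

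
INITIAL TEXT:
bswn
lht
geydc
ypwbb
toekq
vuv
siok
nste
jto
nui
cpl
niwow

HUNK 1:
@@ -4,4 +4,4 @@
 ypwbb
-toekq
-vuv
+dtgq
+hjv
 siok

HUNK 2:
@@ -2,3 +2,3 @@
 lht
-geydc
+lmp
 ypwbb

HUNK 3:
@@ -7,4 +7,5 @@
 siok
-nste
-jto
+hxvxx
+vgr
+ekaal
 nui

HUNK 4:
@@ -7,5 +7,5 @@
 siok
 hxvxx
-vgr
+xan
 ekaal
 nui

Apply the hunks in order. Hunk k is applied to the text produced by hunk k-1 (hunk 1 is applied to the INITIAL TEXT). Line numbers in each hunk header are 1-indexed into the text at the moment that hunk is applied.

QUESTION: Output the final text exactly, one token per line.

Hunk 1: at line 4 remove [toekq,vuv] add [dtgq,hjv] -> 12 lines: bswn lht geydc ypwbb dtgq hjv siok nste jto nui cpl niwow
Hunk 2: at line 2 remove [geydc] add [lmp] -> 12 lines: bswn lht lmp ypwbb dtgq hjv siok nste jto nui cpl niwow
Hunk 3: at line 7 remove [nste,jto] add [hxvxx,vgr,ekaal] -> 13 lines: bswn lht lmp ypwbb dtgq hjv siok hxvxx vgr ekaal nui cpl niwow
Hunk 4: at line 7 remove [vgr] add [xan] -> 13 lines: bswn lht lmp ypwbb dtgq hjv siok hxvxx xan ekaal nui cpl niwow

Answer: bswn
lht
lmp
ypwbb
dtgq
hjv
siok
hxvxx
xan
ekaal
nui
cpl
niwow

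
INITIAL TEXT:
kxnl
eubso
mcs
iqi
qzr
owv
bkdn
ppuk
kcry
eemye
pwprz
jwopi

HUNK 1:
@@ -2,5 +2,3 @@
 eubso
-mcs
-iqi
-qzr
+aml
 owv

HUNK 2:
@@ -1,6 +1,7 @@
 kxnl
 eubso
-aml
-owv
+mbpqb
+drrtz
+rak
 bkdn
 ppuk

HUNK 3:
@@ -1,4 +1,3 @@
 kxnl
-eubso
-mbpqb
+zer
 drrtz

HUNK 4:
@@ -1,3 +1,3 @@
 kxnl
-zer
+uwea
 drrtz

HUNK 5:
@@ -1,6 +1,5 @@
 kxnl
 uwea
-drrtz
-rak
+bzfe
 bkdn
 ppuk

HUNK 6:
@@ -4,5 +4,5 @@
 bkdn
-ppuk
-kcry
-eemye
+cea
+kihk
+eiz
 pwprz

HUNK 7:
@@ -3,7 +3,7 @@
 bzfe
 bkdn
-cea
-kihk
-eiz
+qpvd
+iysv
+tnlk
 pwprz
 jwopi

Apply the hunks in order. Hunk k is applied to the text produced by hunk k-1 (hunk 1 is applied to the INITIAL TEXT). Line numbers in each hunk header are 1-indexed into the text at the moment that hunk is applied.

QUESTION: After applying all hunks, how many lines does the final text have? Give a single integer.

Hunk 1: at line 2 remove [mcs,iqi,qzr] add [aml] -> 10 lines: kxnl eubso aml owv bkdn ppuk kcry eemye pwprz jwopi
Hunk 2: at line 1 remove [aml,owv] add [mbpqb,drrtz,rak] -> 11 lines: kxnl eubso mbpqb drrtz rak bkdn ppuk kcry eemye pwprz jwopi
Hunk 3: at line 1 remove [eubso,mbpqb] add [zer] -> 10 lines: kxnl zer drrtz rak bkdn ppuk kcry eemye pwprz jwopi
Hunk 4: at line 1 remove [zer] add [uwea] -> 10 lines: kxnl uwea drrtz rak bkdn ppuk kcry eemye pwprz jwopi
Hunk 5: at line 1 remove [drrtz,rak] add [bzfe] -> 9 lines: kxnl uwea bzfe bkdn ppuk kcry eemye pwprz jwopi
Hunk 6: at line 4 remove [ppuk,kcry,eemye] add [cea,kihk,eiz] -> 9 lines: kxnl uwea bzfe bkdn cea kihk eiz pwprz jwopi
Hunk 7: at line 3 remove [cea,kihk,eiz] add [qpvd,iysv,tnlk] -> 9 lines: kxnl uwea bzfe bkdn qpvd iysv tnlk pwprz jwopi
Final line count: 9

Answer: 9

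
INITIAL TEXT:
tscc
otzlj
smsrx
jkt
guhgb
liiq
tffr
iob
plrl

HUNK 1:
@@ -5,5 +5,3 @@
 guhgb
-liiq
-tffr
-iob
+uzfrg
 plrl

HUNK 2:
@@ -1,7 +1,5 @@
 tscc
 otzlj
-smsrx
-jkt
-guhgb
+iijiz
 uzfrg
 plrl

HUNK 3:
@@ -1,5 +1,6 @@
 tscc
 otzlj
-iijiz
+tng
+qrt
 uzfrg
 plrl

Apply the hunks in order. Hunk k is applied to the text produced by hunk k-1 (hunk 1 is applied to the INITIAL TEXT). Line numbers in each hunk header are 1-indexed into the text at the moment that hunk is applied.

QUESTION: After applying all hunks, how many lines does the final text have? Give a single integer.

Answer: 6

Derivation:
Hunk 1: at line 5 remove [liiq,tffr,iob] add [uzfrg] -> 7 lines: tscc otzlj smsrx jkt guhgb uzfrg plrl
Hunk 2: at line 1 remove [smsrx,jkt,guhgb] add [iijiz] -> 5 lines: tscc otzlj iijiz uzfrg plrl
Hunk 3: at line 1 remove [iijiz] add [tng,qrt] -> 6 lines: tscc otzlj tng qrt uzfrg plrl
Final line count: 6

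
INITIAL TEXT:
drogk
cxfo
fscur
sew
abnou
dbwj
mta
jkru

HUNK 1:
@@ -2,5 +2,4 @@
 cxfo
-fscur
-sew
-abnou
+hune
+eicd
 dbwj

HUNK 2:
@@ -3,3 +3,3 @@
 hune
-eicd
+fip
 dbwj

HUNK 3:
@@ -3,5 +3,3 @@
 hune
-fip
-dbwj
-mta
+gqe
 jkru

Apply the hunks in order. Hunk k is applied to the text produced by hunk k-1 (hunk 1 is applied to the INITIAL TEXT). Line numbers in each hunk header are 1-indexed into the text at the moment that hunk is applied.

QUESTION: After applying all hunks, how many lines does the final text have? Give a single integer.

Hunk 1: at line 2 remove [fscur,sew,abnou] add [hune,eicd] -> 7 lines: drogk cxfo hune eicd dbwj mta jkru
Hunk 2: at line 3 remove [eicd] add [fip] -> 7 lines: drogk cxfo hune fip dbwj mta jkru
Hunk 3: at line 3 remove [fip,dbwj,mta] add [gqe] -> 5 lines: drogk cxfo hune gqe jkru
Final line count: 5

Answer: 5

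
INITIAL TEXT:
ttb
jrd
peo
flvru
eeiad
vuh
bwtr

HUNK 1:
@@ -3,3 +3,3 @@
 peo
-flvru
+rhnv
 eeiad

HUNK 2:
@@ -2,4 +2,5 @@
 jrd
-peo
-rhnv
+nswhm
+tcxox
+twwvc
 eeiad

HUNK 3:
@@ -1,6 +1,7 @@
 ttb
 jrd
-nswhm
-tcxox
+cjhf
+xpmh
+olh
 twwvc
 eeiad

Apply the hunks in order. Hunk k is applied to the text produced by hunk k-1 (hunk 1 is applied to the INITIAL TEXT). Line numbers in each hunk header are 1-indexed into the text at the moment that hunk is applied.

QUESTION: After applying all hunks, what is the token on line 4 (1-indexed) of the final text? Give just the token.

Hunk 1: at line 3 remove [flvru] add [rhnv] -> 7 lines: ttb jrd peo rhnv eeiad vuh bwtr
Hunk 2: at line 2 remove [peo,rhnv] add [nswhm,tcxox,twwvc] -> 8 lines: ttb jrd nswhm tcxox twwvc eeiad vuh bwtr
Hunk 3: at line 1 remove [nswhm,tcxox] add [cjhf,xpmh,olh] -> 9 lines: ttb jrd cjhf xpmh olh twwvc eeiad vuh bwtr
Final line 4: xpmh

Answer: xpmh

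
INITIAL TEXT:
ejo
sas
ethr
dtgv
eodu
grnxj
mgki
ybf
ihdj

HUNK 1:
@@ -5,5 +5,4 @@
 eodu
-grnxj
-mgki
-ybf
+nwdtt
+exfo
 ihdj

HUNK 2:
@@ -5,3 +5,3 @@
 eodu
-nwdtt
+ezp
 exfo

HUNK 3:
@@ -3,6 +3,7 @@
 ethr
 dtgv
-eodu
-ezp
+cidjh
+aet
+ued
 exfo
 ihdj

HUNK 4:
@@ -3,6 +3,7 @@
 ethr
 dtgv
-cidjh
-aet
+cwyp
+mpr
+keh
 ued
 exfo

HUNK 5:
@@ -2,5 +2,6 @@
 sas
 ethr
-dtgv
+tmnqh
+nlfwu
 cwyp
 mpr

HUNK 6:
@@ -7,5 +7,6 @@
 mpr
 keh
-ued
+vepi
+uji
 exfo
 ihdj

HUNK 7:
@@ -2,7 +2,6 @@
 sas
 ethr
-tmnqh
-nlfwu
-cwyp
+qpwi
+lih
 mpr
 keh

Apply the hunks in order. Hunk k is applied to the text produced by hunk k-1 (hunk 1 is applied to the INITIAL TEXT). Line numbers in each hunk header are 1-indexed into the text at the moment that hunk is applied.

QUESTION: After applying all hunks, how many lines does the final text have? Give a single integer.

Hunk 1: at line 5 remove [grnxj,mgki,ybf] add [nwdtt,exfo] -> 8 lines: ejo sas ethr dtgv eodu nwdtt exfo ihdj
Hunk 2: at line 5 remove [nwdtt] add [ezp] -> 8 lines: ejo sas ethr dtgv eodu ezp exfo ihdj
Hunk 3: at line 3 remove [eodu,ezp] add [cidjh,aet,ued] -> 9 lines: ejo sas ethr dtgv cidjh aet ued exfo ihdj
Hunk 4: at line 3 remove [cidjh,aet] add [cwyp,mpr,keh] -> 10 lines: ejo sas ethr dtgv cwyp mpr keh ued exfo ihdj
Hunk 5: at line 2 remove [dtgv] add [tmnqh,nlfwu] -> 11 lines: ejo sas ethr tmnqh nlfwu cwyp mpr keh ued exfo ihdj
Hunk 6: at line 7 remove [ued] add [vepi,uji] -> 12 lines: ejo sas ethr tmnqh nlfwu cwyp mpr keh vepi uji exfo ihdj
Hunk 7: at line 2 remove [tmnqh,nlfwu,cwyp] add [qpwi,lih] -> 11 lines: ejo sas ethr qpwi lih mpr keh vepi uji exfo ihdj
Final line count: 11

Answer: 11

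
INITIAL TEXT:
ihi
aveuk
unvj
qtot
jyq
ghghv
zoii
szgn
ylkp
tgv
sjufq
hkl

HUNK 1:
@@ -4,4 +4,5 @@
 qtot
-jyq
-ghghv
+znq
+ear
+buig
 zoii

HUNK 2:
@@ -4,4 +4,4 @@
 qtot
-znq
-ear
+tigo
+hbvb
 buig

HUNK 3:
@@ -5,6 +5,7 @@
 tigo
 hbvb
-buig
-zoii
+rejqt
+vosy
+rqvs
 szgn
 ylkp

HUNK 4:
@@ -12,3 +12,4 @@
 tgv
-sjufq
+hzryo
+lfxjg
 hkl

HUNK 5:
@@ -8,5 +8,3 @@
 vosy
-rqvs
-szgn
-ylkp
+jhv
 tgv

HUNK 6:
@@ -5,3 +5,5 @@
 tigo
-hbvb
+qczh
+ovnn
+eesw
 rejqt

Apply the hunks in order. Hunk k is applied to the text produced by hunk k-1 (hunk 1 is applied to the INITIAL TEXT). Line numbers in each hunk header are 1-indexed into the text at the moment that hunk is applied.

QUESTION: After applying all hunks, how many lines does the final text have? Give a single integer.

Hunk 1: at line 4 remove [jyq,ghghv] add [znq,ear,buig] -> 13 lines: ihi aveuk unvj qtot znq ear buig zoii szgn ylkp tgv sjufq hkl
Hunk 2: at line 4 remove [znq,ear] add [tigo,hbvb] -> 13 lines: ihi aveuk unvj qtot tigo hbvb buig zoii szgn ylkp tgv sjufq hkl
Hunk 3: at line 5 remove [buig,zoii] add [rejqt,vosy,rqvs] -> 14 lines: ihi aveuk unvj qtot tigo hbvb rejqt vosy rqvs szgn ylkp tgv sjufq hkl
Hunk 4: at line 12 remove [sjufq] add [hzryo,lfxjg] -> 15 lines: ihi aveuk unvj qtot tigo hbvb rejqt vosy rqvs szgn ylkp tgv hzryo lfxjg hkl
Hunk 5: at line 8 remove [rqvs,szgn,ylkp] add [jhv] -> 13 lines: ihi aveuk unvj qtot tigo hbvb rejqt vosy jhv tgv hzryo lfxjg hkl
Hunk 6: at line 5 remove [hbvb] add [qczh,ovnn,eesw] -> 15 lines: ihi aveuk unvj qtot tigo qczh ovnn eesw rejqt vosy jhv tgv hzryo lfxjg hkl
Final line count: 15

Answer: 15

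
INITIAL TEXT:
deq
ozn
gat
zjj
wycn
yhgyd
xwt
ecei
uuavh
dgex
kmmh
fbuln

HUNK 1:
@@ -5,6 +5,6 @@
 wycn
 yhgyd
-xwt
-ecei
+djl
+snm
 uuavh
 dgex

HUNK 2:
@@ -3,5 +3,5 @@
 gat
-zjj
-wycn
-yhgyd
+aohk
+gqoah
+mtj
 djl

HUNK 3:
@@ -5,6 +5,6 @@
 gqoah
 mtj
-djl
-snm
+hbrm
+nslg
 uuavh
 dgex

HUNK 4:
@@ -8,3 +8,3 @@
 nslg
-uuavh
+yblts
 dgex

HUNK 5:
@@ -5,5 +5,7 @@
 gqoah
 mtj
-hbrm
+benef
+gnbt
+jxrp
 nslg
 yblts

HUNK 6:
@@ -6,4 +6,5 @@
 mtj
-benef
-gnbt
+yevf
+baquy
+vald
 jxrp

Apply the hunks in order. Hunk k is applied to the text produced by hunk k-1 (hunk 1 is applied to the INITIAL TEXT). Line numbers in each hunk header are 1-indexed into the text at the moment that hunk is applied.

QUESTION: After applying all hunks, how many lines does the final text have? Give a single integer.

Hunk 1: at line 5 remove [xwt,ecei] add [djl,snm] -> 12 lines: deq ozn gat zjj wycn yhgyd djl snm uuavh dgex kmmh fbuln
Hunk 2: at line 3 remove [zjj,wycn,yhgyd] add [aohk,gqoah,mtj] -> 12 lines: deq ozn gat aohk gqoah mtj djl snm uuavh dgex kmmh fbuln
Hunk 3: at line 5 remove [djl,snm] add [hbrm,nslg] -> 12 lines: deq ozn gat aohk gqoah mtj hbrm nslg uuavh dgex kmmh fbuln
Hunk 4: at line 8 remove [uuavh] add [yblts] -> 12 lines: deq ozn gat aohk gqoah mtj hbrm nslg yblts dgex kmmh fbuln
Hunk 5: at line 5 remove [hbrm] add [benef,gnbt,jxrp] -> 14 lines: deq ozn gat aohk gqoah mtj benef gnbt jxrp nslg yblts dgex kmmh fbuln
Hunk 6: at line 6 remove [benef,gnbt] add [yevf,baquy,vald] -> 15 lines: deq ozn gat aohk gqoah mtj yevf baquy vald jxrp nslg yblts dgex kmmh fbuln
Final line count: 15

Answer: 15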